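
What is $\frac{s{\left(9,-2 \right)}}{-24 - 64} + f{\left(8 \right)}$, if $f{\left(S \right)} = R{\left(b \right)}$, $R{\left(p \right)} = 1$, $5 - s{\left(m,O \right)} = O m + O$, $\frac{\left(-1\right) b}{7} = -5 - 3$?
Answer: $\frac{63}{88} \approx 0.71591$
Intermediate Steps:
$b = 56$ ($b = - 7 \left(-5 - 3\right) = \left(-7\right) \left(-8\right) = 56$)
$s{\left(m,O \right)} = 5 - O - O m$ ($s{\left(m,O \right)} = 5 - \left(O m + O\right) = 5 - \left(O + O m\right) = 5 - O - O m$)
$f{\left(S \right)} = 1$
$\frac{s{\left(9,-2 \right)}}{-24 - 64} + f{\left(8 \right)} = \frac{5 - -2 - \left(-2\right) 9}{-24 - 64} + 1 = \frac{5 + 2 + 18}{-88} + 1 = 25 \left(- \frac{1}{88}\right) + 1 = - \frac{25}{88} + 1 = \frac{63}{88}$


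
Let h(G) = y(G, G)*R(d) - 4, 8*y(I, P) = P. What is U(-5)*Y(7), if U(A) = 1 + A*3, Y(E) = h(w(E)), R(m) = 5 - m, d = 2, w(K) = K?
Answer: 77/4 ≈ 19.250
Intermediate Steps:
y(I, P) = P/8
h(G) = -4 + 3*G/8 (h(G) = (G/8)*(5 - 1*2) - 4 = (G/8)*(5 - 2) - 4 = (G/8)*3 - 4 = 3*G/8 - 4 = -4 + 3*G/8)
Y(E) = -4 + 3*E/8
U(A) = 1 + 3*A
U(-5)*Y(7) = (1 + 3*(-5))*(-4 + (3/8)*7) = (1 - 15)*(-4 + 21/8) = -14*(-11/8) = 77/4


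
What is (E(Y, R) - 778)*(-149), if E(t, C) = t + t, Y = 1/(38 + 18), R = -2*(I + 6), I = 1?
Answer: 3245667/28 ≈ 1.1592e+5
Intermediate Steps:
R = -14 (R = -2*(1 + 6) = -2*7 = -14)
Y = 1/56 ≈ 0.017857
E(t, C) = 2*t
(E(Y, R) - 778)*(-149) = (2*(1/56) - 778)*(-149) = (1/28 - 778)*(-149) = -21783/28*(-149) = 3245667/28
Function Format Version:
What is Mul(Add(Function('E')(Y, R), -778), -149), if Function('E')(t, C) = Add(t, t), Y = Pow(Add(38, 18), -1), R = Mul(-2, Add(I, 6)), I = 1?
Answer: Rational(3245667, 28) ≈ 1.1592e+5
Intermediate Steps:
R = -14 (R = Mul(-2, Add(1, 6)) = Mul(-2, 7) = -14)
Y = Rational(1, 56) (Y = Pow(56, -1) = Rational(1, 56) ≈ 0.017857)
Function('E')(t, C) = Mul(2, t)
Mul(Add(Function('E')(Y, R), -778), -149) = Mul(Add(Mul(2, Rational(1, 56)), -778), -149) = Mul(Add(Rational(1, 28), -778), -149) = Mul(Rational(-21783, 28), -149) = Rational(3245667, 28)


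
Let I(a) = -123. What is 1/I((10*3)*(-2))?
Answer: -1/123 ≈ -0.0081301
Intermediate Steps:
1/I((10*3)*(-2)) = 1/(-123) = -1/123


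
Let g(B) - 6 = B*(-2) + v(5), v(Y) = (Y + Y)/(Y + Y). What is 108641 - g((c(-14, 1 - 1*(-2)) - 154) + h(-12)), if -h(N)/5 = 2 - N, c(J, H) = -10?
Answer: 108166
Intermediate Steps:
v(Y) = 1 (v(Y) = (2*Y)/((2*Y)) = (2*Y)*(1/(2*Y)) = 1)
h(N) = -10 + 5*N (h(N) = -5*(2 - N) = -10 + 5*N)
g(B) = 7 - 2*B (g(B) = 6 + (B*(-2) + 1) = 6 + (-2*B + 1) = 6 + (1 - 2*B) = 7 - 2*B)
108641 - g((c(-14, 1 - 1*(-2)) - 154) + h(-12)) = 108641 - (7 - 2*((-10 - 154) + (-10 + 5*(-12)))) = 108641 - (7 - 2*(-164 + (-10 - 60))) = 108641 - (7 - 2*(-164 - 70)) = 108641 - (7 - 2*(-234)) = 108641 - (7 + 468) = 108641 - 1*475 = 108641 - 475 = 108166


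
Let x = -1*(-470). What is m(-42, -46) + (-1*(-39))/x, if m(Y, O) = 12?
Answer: 5679/470 ≈ 12.083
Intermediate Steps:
x = 470
m(-42, -46) + (-1*(-39))/x = 12 - 1*(-39)/470 = 12 + 39*(1/470) = 12 + 39/470 = 5679/470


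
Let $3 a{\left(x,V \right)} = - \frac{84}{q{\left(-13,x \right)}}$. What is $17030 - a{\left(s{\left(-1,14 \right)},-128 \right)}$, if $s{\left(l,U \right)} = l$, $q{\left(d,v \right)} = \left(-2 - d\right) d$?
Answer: $\frac{2435262}{143} \approx 17030.0$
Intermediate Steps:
$q{\left(d,v \right)} = d \left(-2 - d\right)$
$a{\left(x,V \right)} = \frac{28}{143}$ ($a{\left(x,V \right)} = \frac{\left(-84\right) \frac{1}{\left(-1\right) \left(-13\right) \left(2 - 13\right)}}{3} = \frac{\left(-84\right) \frac{1}{\left(-1\right) \left(-13\right) \left(-11\right)}}{3} = \frac{\left(-84\right) \frac{1}{-143}}{3} = \frac{\left(-84\right) \left(- \frac{1}{143}\right)}{3} = \frac{1}{3} \cdot \frac{84}{143} = \frac{28}{143}$)
$17030 - a{\left(s{\left(-1,14 \right)},-128 \right)} = 17030 - \frac{28}{143} = \frac{2435262}{143}$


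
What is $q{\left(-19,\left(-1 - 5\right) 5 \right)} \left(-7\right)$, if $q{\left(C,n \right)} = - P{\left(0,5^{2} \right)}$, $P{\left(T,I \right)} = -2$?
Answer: $-14$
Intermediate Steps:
$q{\left(C,n \right)} = 2$ ($q{\left(C,n \right)} = \left(-1\right) \left(-2\right) = 2$)
$q{\left(-19,\left(-1 - 5\right) 5 \right)} \left(-7\right) = 2 \left(-7\right) = -14$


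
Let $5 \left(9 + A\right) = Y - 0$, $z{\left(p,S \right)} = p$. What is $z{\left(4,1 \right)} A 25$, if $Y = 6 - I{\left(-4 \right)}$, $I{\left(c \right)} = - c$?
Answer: $-860$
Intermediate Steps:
$Y = 2$ ($Y = 6 - \left(-1\right) \left(-4\right) = 6 - 4 = 2$)
$A = - \frac{43}{5}$ ($A = -9 + \frac{2 - 0}{5} = -9 + \frac{2 + 0}{5} = -9 + \frac{1}{5} \cdot 2 = -9 + \frac{2}{5} = - \frac{43}{5} \approx -8.6$)
$z{\left(4,1 \right)} A 25 = 4 \left(- \frac{43}{5}\right) 25 = \left(- \frac{172}{5}\right) 25 = -860$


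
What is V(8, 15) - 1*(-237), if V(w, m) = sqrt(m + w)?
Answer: 237 + sqrt(23) ≈ 241.80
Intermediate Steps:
V(8, 15) - 1*(-237) = sqrt(15 + 8) - 1*(-237) = sqrt(23) + 237 = 237 + sqrt(23)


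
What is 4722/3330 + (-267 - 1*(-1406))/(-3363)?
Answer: 671512/622155 ≈ 1.0793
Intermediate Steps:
4722/3330 + (-267 - 1*(-1406))/(-3363) = 4722*(1/3330) + (-267 + 1406)*(-1/3363) = 787/555 + 1139*(-1/3363) = 787/555 - 1139/3363 = 671512/622155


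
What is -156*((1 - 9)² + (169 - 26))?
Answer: -32292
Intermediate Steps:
-156*((1 - 9)² + (169 - 26)) = -156*((-8)² + 143) = -156*(64 + 143) = -156*207 = -32292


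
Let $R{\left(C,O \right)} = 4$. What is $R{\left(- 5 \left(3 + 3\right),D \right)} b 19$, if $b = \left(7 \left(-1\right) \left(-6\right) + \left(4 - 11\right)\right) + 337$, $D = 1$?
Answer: $28272$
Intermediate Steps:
$b = 372$ ($b = \left(\left(-7\right) \left(-6\right) + \left(4 - 11\right)\right) + 337 = \left(42 - 7\right) + 337 = 35 + 337 = 372$)
$R{\left(- 5 \left(3 + 3\right),D \right)} b 19 = 4 \cdot 372 \cdot 19 = 4 \cdot 7068 = 28272$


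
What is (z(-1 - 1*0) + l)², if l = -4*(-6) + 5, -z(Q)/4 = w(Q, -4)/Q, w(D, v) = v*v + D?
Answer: 7921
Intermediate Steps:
w(D, v) = D + v² (w(D, v) = v² + D = D + v²)
z(Q) = -4*(16 + Q)/Q (z(Q) = -4*(Q + (-4)²)/Q = -4*(Q + 16)/Q = -4*(16 + Q)/Q)
l = 29 (l = 24 + 5 = 29)
(z(-1 - 1*0) + l)² = ((-4 - 64/(-1 - 1*0)) + 29)² = ((-4 - 64/(-1 + 0)) + 29)² = ((-4 - 64/(-1)) + 29)² = ((-4 - 64*(-1)) + 29)² = ((-4 + 64) + 29)² = (60 + 29)² = 89² = 7921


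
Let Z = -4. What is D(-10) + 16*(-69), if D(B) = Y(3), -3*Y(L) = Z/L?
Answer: -9932/9 ≈ -1103.6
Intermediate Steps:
Y(L) = 4/(3*L) (Y(L) = -(-4)/(3*L) = 4/(3*L))
D(B) = 4/9 (D(B) = (4/3)/3 = (4/3)*(1/3) = 4/9)
D(-10) + 16*(-69) = 4/9 + 16*(-69) = 4/9 - 1104 = -9932/9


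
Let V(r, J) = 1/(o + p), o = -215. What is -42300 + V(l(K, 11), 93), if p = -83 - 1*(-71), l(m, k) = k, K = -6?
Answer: -9602101/227 ≈ -42300.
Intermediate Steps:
p = -12 (p = -83 + 71 = -12)
V(r, J) = -1/227 (V(r, J) = 1/(-215 - 12) = 1/(-227) = -1/227)
-42300 + V(l(K, 11), 93) = -42300 - 1/227 = -9602101/227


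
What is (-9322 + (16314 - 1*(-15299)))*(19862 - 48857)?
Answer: -646327545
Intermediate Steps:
(-9322 + (16314 - 1*(-15299)))*(19862 - 48857) = (-9322 + (16314 + 15299))*(-28995) = (-9322 + 31613)*(-28995) = 22291*(-28995) = -646327545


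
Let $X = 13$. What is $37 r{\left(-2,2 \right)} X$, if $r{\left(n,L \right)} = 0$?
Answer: $0$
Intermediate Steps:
$37 r{\left(-2,2 \right)} X = 37 \cdot 0 \cdot 13 = 0 \cdot 13 = 0$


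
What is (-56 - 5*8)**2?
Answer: 9216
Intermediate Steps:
(-56 - 5*8)**2 = (-56 - 40)**2 = (-96)**2 = 9216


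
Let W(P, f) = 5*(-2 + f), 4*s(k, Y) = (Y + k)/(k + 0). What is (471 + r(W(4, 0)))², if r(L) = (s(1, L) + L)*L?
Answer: 1408969/4 ≈ 3.5224e+5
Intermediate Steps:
s(k, Y) = (Y + k)/(4*k) (s(k, Y) = ((Y + k)/(k + 0))/4 = ((Y + k)/k)/4 = (Y + k)/(4*k))
W(P, f) = -10 + 5*f
r(L) = L*(¼ + 5*L/4) (r(L) = ((¼)*(L + 1)/1 + L)*L = ((¼)*1*(1 + L) + L)*L = ((¼ + L/4) + L)*L = (¼ + 5*L/4)*L = L*(¼ + 5*L/4))
(471 + r(W(4, 0)))² = (471 + (-10 + 5*0)*(1 + 5*(-10 + 5*0))/4)² = (471 + (-10 + 0)*(1 + 5*(-10 + 0))/4)² = (471 + (¼)*(-10)*(1 + 5*(-10)))² = (471 + (¼)*(-10)*(1 - 50))² = (471 + (¼)*(-10)*(-49))² = (471 + 245/2)² = (1187/2)² = 1408969/4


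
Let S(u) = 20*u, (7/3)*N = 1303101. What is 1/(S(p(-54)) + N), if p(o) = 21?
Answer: 7/3912243 ≈ 1.7893e-6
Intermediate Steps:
N = 3909303/7 (N = (3/7)*1303101 = 3909303/7 ≈ 5.5847e+5)
1/(S(p(-54)) + N) = 1/(20*21 + 3909303/7) = 1/(420 + 3909303/7) = 1/(3912243/7) = 7/3912243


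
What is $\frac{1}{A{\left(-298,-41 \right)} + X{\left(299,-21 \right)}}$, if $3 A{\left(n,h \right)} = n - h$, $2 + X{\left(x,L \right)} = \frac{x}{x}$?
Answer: $- \frac{3}{260} \approx -0.011538$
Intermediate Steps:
$X{\left(x,L \right)} = -1$ ($X{\left(x,L \right)} = -2 + \frac{x}{x} = -2 + 1 = -1$)
$A{\left(n,h \right)} = - \frac{h}{3} + \frac{n}{3}$ ($A{\left(n,h \right)} = \frac{n - h}{3} = - \frac{h}{3} + \frac{n}{3}$)
$\frac{1}{A{\left(-298,-41 \right)} + X{\left(299,-21 \right)}} = \frac{1}{\left(\left(- \frac{1}{3}\right) \left(-41\right) + \frac{1}{3} \left(-298\right)\right) - 1} = \frac{1}{\left(\frac{41}{3} - \frac{298}{3}\right) - 1} = \frac{1}{- \frac{257}{3} - 1} = \frac{1}{- \frac{260}{3}} = - \frac{3}{260}$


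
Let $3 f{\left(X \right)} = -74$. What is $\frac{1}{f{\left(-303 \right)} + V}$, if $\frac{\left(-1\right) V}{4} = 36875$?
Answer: $- \frac{3}{442574} \approx -6.7785 \cdot 10^{-6}$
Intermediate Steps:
$V = -147500$ ($V = \left(-4\right) 36875 = -147500$)
$f{\left(X \right)} = - \frac{74}{3}$ ($f{\left(X \right)} = \frac{1}{3} \left(-74\right) = - \frac{74}{3}$)
$\frac{1}{f{\left(-303 \right)} + V} = \frac{1}{- \frac{74}{3} - 147500} = \frac{1}{- \frac{442574}{3}} = - \frac{3}{442574}$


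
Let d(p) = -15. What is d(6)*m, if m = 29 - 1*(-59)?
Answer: -1320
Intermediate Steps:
m = 88 (m = 29 + 59 = 88)
d(6)*m = -15*88 = -1320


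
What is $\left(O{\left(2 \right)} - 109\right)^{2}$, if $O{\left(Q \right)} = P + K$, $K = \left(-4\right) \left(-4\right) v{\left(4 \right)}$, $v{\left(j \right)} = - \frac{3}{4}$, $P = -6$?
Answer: $16129$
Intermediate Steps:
$v{\left(j \right)} = - \frac{3}{4}$ ($v{\left(j \right)} = \left(-3\right) \frac{1}{4} = - \frac{3}{4}$)
$K = -12$ ($K = \left(-4\right) \left(-4\right) \left(- \frac{3}{4}\right) = 16 \left(- \frac{3}{4}\right) = -12$)
$O{\left(Q \right)} = -18$ ($O{\left(Q \right)} = -6 - 12 = -18$)
$\left(O{\left(2 \right)} - 109\right)^{2} = \left(-18 - 109\right)^{2} = \left(-127\right)^{2} = 16129$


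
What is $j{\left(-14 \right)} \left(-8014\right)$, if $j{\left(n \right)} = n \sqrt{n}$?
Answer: $112196 i \sqrt{14} \approx 4.198 \cdot 10^{5} i$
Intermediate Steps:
$j{\left(n \right)} = n^{\frac{3}{2}}$
$j{\left(-14 \right)} \left(-8014\right) = \left(-14\right)^{\frac{3}{2}} \left(-8014\right) = - 14 i \sqrt{14} \left(-8014\right) = 112196 i \sqrt{14}$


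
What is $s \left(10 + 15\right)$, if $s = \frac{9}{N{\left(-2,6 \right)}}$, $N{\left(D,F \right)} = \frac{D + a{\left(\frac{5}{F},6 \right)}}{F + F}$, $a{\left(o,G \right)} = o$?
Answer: $- \frac{16200}{7} \approx -2314.3$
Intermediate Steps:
$N{\left(D,F \right)} = \frac{D + \frac{5}{F}}{2 F}$ ($N{\left(D,F \right)} = \frac{D + \frac{5}{F}}{F + F} = \frac{D + \frac{5}{F}}{2 F}$)
$s = - \frac{648}{7}$ ($s = \frac{9}{\frac{1}{2} \cdot \frac{1}{36} \left(5 - 12\right)} = \frac{9}{\frac{1}{2} \cdot \frac{1}{36} \left(-7\right)} = \frac{9}{- \frac{7}{72}} = 9 \left(- \frac{72}{7}\right) = - \frac{648}{7} \approx -92.571$)
$s \left(10 + 15\right) = - \frac{648 \left(10 + 15\right)}{7} = \left(- \frac{648}{7}\right) 25 = - \frac{16200}{7}$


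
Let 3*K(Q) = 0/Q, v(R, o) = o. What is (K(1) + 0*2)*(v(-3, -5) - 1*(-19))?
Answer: 0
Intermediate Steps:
K(Q) = 0 (K(Q) = (0/Q)/3 = (1/3)*0 = 0)
(K(1) + 0*2)*(v(-3, -5) - 1*(-19)) = (0 + 0*2)*(-5 - 1*(-19)) = (0 + 0)*(-5 + 19) = 0*14 = 0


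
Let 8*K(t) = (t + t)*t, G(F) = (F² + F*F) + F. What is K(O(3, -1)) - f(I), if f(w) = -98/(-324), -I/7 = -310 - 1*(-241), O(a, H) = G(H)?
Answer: -17/324 ≈ -0.052469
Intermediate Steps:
G(F) = F + 2*F² (G(F) = (F² + F²) + F = 2*F² + F = F + 2*F²)
O(a, H) = H*(1 + 2*H)
I = 483 (I = -7*(-310 - 1*(-241)) = -7*(-310 + 241) = -7*(-69) = 483)
f(w) = 49/162 (f(w) = -98*(-1/324) = 49/162)
K(t) = t²/4 (K(t) = ((t + t)*t)/8 = ((2*t)*t)/8 = (2*t²)/8 = t²/4)
K(O(3, -1)) - f(I) = (-(1 + 2*(-1)))²/4 - 1*49/162 = (-(1 - 2))²/4 - 49/162 = (-1*(-1))²/4 - 49/162 = (¼)*1² - 49/162 = (¼)*1 - 49/162 = ¼ - 49/162 = -17/324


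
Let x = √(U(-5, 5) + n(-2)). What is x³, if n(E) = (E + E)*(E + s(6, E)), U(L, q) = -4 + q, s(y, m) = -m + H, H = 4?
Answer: -15*I*√15 ≈ -58.095*I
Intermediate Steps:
s(y, m) = 4 - m (s(y, m) = -m + 4 = 4 - m)
n(E) = 8*E (n(E) = (E + E)*(E + (4 - E)) = (2*E)*4 = 8*E)
x = I*√15 (x = √((-4 + 5) + 8*(-2)) = √(1 - 16) = √(-15) = I*√15 ≈ 3.873*I)
x³ = (I*√15)³ = -15*I*√15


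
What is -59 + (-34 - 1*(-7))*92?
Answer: -2543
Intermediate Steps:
-59 + (-34 - 1*(-7))*92 = -59 + (-34 + 7)*92 = -59 - 27*92 = -59 - 2484 = -2543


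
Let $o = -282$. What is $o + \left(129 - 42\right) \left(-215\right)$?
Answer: $-18987$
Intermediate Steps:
$o + \left(129 - 42\right) \left(-215\right) = -282 + \left(129 - 42\right) \left(-215\right) = -282 + 87 \left(-215\right) = -282 - 18705 = -18987$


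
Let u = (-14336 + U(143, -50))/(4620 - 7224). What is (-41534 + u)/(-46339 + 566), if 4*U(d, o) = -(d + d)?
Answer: 72093419/79461928 ≈ 0.90727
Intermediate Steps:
U(d, o) = -d/2 (U(d, o) = (-(d + d))/4 = (-2*d)/4 = -d/2)
u = 9605/1736 (u = (-14336 - 1/2*143)/(4620 - 7224) = (-14336 - 143/2)/(-2604) = -28815/2*(-1/2604) = 9605/1736 ≈ 5.5328)
(-41534 + u)/(-46339 + 566) = (-41534 + 9605/1736)/(-46339 + 566) = -72093419/1736/(-45773) = -72093419/1736*(-1/45773) = 72093419/79461928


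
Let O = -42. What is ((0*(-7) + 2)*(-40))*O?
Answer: 3360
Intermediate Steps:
((0*(-7) + 2)*(-40))*O = ((0*(-7) + 2)*(-40))*(-42) = ((0 + 2)*(-40))*(-42) = (2*(-40))*(-42) = -80*(-42) = 3360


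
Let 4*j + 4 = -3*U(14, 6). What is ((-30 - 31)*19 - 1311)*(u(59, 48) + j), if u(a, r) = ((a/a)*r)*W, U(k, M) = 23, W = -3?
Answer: 801515/2 ≈ 4.0076e+5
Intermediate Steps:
u(a, r) = -3*r (u(a, r) = ((a/a)*r)*(-3) = (1*r)*(-3) = r*(-3) = -3*r)
j = -73/4 (j = -1 + (-3*23)/4 = -1 + (¼)*(-69) = -1 - 69/4 = -73/4 ≈ -18.250)
((-30 - 31)*19 - 1311)*(u(59, 48) + j) = ((-30 - 31)*19 - 1311)*(-3*48 - 73/4) = (-61*19 - 1311)*(-144 - 73/4) = (-1159 - 1311)*(-649/4) = -2470*(-649/4) = 801515/2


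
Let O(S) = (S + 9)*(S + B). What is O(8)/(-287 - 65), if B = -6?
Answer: -17/176 ≈ -0.096591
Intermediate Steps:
O(S) = (-6 + S)*(9 + S) (O(S) = (S + 9)*(S - 6) = (9 + S)*(-6 + S) = (-6 + S)*(9 + S))
O(8)/(-287 - 65) = (-54 + 8**2 + 3*8)/(-287 - 65) = (-54 + 64 + 24)/(-352) = 34*(-1/352) = -17/176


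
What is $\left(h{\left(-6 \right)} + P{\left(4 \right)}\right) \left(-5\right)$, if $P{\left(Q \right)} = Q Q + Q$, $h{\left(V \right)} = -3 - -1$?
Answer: $-90$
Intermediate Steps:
$h{\left(V \right)} = -2$ ($h{\left(V \right)} = -3 + 1 = -2$)
$P{\left(Q \right)} = Q + Q^{2}$ ($P{\left(Q \right)} = Q^{2} + Q = Q + Q^{2}$)
$\left(h{\left(-6 \right)} + P{\left(4 \right)}\right) \left(-5\right) = \left(-2 + 4 \left(1 + 4\right)\right) \left(-5\right) = \left(-2 + 4 \cdot 5\right) \left(-5\right) = \left(-2 + 20\right) \left(-5\right) = 18 \left(-5\right) = -90$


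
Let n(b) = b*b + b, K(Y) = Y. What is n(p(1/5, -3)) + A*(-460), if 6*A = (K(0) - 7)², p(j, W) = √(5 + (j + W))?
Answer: -56317/15 + √55/5 ≈ -3753.0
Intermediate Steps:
p(j, W) = √(5 + W + j) (p(j, W) = √(5 + (W + j)) = √(5 + W + j))
A = 49/6 (A = (0 - 7)²/6 = (⅙)*(-7)² = (⅙)*49 = 49/6 ≈ 8.1667)
n(b) = b + b² (n(b) = b² + b = b + b²)
n(p(1/5, -3)) + A*(-460) = √(5 - 3 + 1/5)*(1 + √(5 - 3 + 1/5)) + (49/6)*(-460) = √(5 - 3 + 1*(⅕))*(1 + √(5 - 3 + 1*(⅕))) - 11270/3 = √(5 - 3 + ⅕)*(1 + √(5 - 3 + ⅕)) - 11270/3 = √(11/5)*(1 + √(11/5)) - 11270/3 = (√55/5)*(1 + √55/5) - 11270/3 = √55*(1 + √55/5)/5 - 11270/3 = -11270/3 + √55*(1 + √55/5)/5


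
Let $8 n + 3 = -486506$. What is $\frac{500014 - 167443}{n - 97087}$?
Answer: $- \frac{2660568}{1263205} \approx -2.1062$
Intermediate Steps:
$n = - \frac{486509}{8}$ ($n = - \frac{3}{8} + \frac{1}{8} \left(-486506\right) = - \frac{3}{8} - \frac{243253}{4} = - \frac{486509}{8} \approx -60814.0$)
$\frac{500014 - 167443}{n - 97087} = \frac{500014 - 167443}{- \frac{486509}{8} - 97087} = \frac{332571}{- \frac{1263205}{8}} = 332571 \left(- \frac{8}{1263205}\right) = - \frac{2660568}{1263205}$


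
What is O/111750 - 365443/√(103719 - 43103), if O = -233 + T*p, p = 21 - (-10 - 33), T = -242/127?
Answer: -45079/14192250 - 365443*√15154/30308 ≈ -1484.3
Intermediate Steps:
T = -242/127 (T = -242*1/127 = -242/127 ≈ -1.9055)
p = 64 (p = 21 - 1*(-43) = 21 + 43 = 64)
O = -45079/127 (O = -233 - 242/127*64 = -233 - 15488/127 = -45079/127 ≈ -354.95)
O/111750 - 365443/√(103719 - 43103) = -45079/127/111750 - 365443/√(103719 - 43103) = -45079/127*1/111750 - 365443*√15154/30308 = -45079/14192250 - 365443*√15154/30308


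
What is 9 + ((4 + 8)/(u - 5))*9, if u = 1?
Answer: -18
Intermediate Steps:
9 + ((4 + 8)/(u - 5))*9 = 9 + ((4 + 8)/(1 - 5))*9 = 9 + (12/(-4))*9 = 9 + (12*(-¼))*9 = 9 - 3*9 = 9 - 27 = -18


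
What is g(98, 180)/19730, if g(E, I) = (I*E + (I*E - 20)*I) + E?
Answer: 1594669/9865 ≈ 161.65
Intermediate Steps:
g(E, I) = E + E*I + I*(-20 + E*I) (g(E, I) = (E*I + (E*I - 20)*I) + E = (E*I + (-20 + E*I)*I) + E = (E*I + I*(-20 + E*I)) + E = E + E*I + I*(-20 + E*I))
g(98, 180)/19730 = (98 - 20*180 + 98*180 + 98*180²)/19730 = (98 - 3600 + 17640 + 98*32400)*(1/19730) = (98 - 3600 + 17640 + 3175200)*(1/19730) = 3189338*(1/19730) = 1594669/9865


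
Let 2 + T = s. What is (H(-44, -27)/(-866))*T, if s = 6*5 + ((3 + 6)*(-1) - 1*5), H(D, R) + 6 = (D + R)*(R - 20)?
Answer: -23317/433 ≈ -53.850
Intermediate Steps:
H(D, R) = -6 + (-20 + R)*(D + R) (H(D, R) = -6 + (D + R)*(R - 20) = -6 + (D + R)*(-20 + R) = -6 + (-20 + R)*(D + R))
s = 16 (s = 30 + (9*(-1) - 5) = 30 + (-9 - 5) = 30 - 14 = 16)
T = 14 (T = -2 + 16 = 14)
(H(-44, -27)/(-866))*T = ((-6 + (-27)² - 20*(-44) - 20*(-27) - 44*(-27))/(-866))*14 = ((-6 + 729 + 880 + 540 + 1188)*(-1/866))*14 = (3331*(-1/866))*14 = -3331/866*14 = -23317/433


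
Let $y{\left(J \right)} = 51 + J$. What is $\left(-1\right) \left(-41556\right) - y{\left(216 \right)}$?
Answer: $41289$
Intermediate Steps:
$\left(-1\right) \left(-41556\right) - y{\left(216 \right)} = \left(-1\right) \left(-41556\right) - \left(51 + 216\right) = 41556 - 267 = 41289$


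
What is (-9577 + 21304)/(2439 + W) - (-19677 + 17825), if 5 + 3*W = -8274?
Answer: 1746443/962 ≈ 1815.4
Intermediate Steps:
W = -8279/3 (W = -5/3 + (1/3)*(-8274) = -5/3 - 2758 = -8279/3 ≈ -2759.7)
(-9577 + 21304)/(2439 + W) - (-19677 + 17825) = (-9577 + 21304)/(2439 - 8279/3) - (-19677 + 17825) = 11727/(-962/3) - 1*(-1852) = 11727*(-3/962) + 1852 = -35181/962 + 1852 = 1746443/962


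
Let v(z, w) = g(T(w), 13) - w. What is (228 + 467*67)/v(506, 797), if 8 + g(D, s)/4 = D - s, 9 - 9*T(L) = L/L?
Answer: -283653/7897 ≈ -35.919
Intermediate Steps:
T(L) = 8/9 (T(L) = 1 - L/(9*L) = 1 - 1/9*1 = 1 - 1/9 = 8/9)
g(D, s) = -32 - 4*s + 4*D (g(D, s) = -32 + 4*(D - s) = -32 + (-4*s + 4*D) = -32 - 4*s + 4*D)
v(z, w) = -724/9 - w (v(z, w) = (-32 - 4*13 + 4*(8/9)) - w = (-32 - 52 + 32/9) - w = -724/9 - w)
(228 + 467*67)/v(506, 797) = (228 + 467*67)/(-724/9 - 1*797) = (228 + 31289)/(-724/9 - 797) = 31517/(-7897/9) = 31517*(-9/7897) = -283653/7897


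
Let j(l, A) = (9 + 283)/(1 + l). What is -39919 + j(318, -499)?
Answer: -12733869/319 ≈ -39918.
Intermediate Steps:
j(l, A) = 292/(1 + l)
-39919 + j(318, -499) = -39919 + 292/(1 + 318) = -39919 + 292/319 = -12733869/319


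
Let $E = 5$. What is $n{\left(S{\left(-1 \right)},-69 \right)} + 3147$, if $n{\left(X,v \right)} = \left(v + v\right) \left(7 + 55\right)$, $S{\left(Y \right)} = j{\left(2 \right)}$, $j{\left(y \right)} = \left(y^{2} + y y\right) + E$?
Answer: $-5409$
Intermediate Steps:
$j{\left(y \right)} = 5 + 2 y^{2}$ ($j{\left(y \right)} = \left(y^{2} + y y\right) + 5 = \left(y^{2} + y^{2}\right) + 5 = 2 y^{2} + 5 = 5 + 2 y^{2}$)
$S{\left(Y \right)} = 13$ ($S{\left(Y \right)} = 5 + 2 \cdot 2^{2} = 5 + 2 \cdot 4 = 5 + 8 = 13$)
$n{\left(X,v \right)} = 124 v$ ($n{\left(X,v \right)} = 2 v 62 = 124 v$)
$n{\left(S{\left(-1 \right)},-69 \right)} + 3147 = 124 \left(-69\right) + 3147 = -8556 + 3147 = -5409$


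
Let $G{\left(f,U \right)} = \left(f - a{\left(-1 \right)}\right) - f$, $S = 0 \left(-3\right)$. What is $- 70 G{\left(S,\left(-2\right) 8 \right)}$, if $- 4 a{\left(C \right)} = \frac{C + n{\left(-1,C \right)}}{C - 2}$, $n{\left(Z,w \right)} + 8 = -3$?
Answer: $-70$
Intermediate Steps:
$n{\left(Z,w \right)} = -11$ ($n{\left(Z,w \right)} = -8 - 3 = -11$)
$S = 0$
$a{\left(C \right)} = - \frac{-11 + C}{4 \left(-2 + C\right)}$ ($a{\left(C \right)} = - \frac{\left(C - 11\right) \frac{1}{C - 2}}{4} = - \frac{\left(-11 + C\right) \frac{1}{-2 + C}}{4} = - \frac{\frac{1}{-2 + C} \left(-11 + C\right)}{4} = - \frac{-11 + C}{4 \left(-2 + C\right)}$)
$G{\left(f,U \right)} = 1$ ($G{\left(f,U \right)} = \left(f - \frac{11 - -1}{4 \left(-2 - 1\right)}\right) - f = \left(f - \frac{11 + 1}{4 \left(-3\right)}\right) - f = \left(f - \frac{1}{4} \left(- \frac{1}{3}\right) 12\right) - f = \left(f - -1\right) - f = \left(f + 1\right) - f = \left(1 + f\right) - f = 1$)
$- 70 G{\left(S,\left(-2\right) 8 \right)} = \left(-70\right) 1 = -70$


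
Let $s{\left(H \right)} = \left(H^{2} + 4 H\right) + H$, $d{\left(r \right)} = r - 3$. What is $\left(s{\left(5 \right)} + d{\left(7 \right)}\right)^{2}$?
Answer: $2916$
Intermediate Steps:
$d{\left(r \right)} = -3 + r$ ($d{\left(r \right)} = r - 3 = -3 + r$)
$s{\left(H \right)} = H^{2} + 5 H$
$\left(s{\left(5 \right)} + d{\left(7 \right)}\right)^{2} = \left(5 \left(5 + 5\right) + \left(-3 + 7\right)\right)^{2} = \left(5 \cdot 10 + 4\right)^{2} = \left(50 + 4\right)^{2} = 54^{2} = 2916$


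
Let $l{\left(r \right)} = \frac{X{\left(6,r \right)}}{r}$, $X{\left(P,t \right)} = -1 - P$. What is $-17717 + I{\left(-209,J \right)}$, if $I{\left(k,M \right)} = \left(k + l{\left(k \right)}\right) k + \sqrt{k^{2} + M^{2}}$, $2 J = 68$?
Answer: $25957 + \sqrt{44837} \approx 26169.0$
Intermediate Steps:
$J = 34$ ($J = \frac{1}{2} \cdot 68 = 34$)
$l{\left(r \right)} = - \frac{7}{r}$ ($l{\left(r \right)} = \frac{-1 - 6}{r} = - \frac{7}{r}$)
$I{\left(k,M \right)} = \sqrt{M^{2} + k^{2}} + k \left(k - \frac{7}{k}\right)$ ($I{\left(k,M \right)} = \left(k - \frac{7}{k}\right) k + \sqrt{k^{2} + M^{2}} = k \left(k - \frac{7}{k}\right) + \sqrt{M^{2} + k^{2}} = \sqrt{M^{2} + k^{2}} + k \left(k - \frac{7}{k}\right)$)
$-17717 + I{\left(-209,J \right)} = -17717 + \left(-7 + \left(-209\right)^{2} + \sqrt{34^{2} + \left(-209\right)^{2}}\right) = -17717 + \left(-7 + 43681 + \sqrt{1156 + 43681}\right) = -17717 + \left(-7 + 43681 + \sqrt{44837}\right) = -17717 + \left(43674 + \sqrt{44837}\right) = 25957 + \sqrt{44837}$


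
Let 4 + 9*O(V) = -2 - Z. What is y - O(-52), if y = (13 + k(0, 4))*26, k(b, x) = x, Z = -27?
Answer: 1319/3 ≈ 439.67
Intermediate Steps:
O(V) = 7/3 (O(V) = -4/9 + (-2 - 1*(-27))/9 = -4/9 + (-2 + 27)/9 = -4/9 + (⅑)*25 = -4/9 + 25/9 = 7/3)
y = 442 (y = (13 + 4)*26 = 17*26 = 442)
y - O(-52) = 442 - 1*7/3 = 442 - 7/3 = 1319/3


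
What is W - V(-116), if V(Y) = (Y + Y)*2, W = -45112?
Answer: -44648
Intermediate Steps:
V(Y) = 4*Y (V(Y) = (2*Y)*2 = 4*Y)
W - V(-116) = -45112 - 4*(-116) = -45112 - 1*(-464) = -45112 + 464 = -44648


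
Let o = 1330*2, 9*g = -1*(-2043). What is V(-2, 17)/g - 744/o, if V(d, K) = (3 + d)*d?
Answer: -43552/150955 ≈ -0.28851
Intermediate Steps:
V(d, K) = d*(3 + d)
g = 227 (g = (-1*(-2043))/9 = (⅑)*2043 = 227)
o = 2660
V(-2, 17)/g - 744/o = -2*(3 - 2)/227 - 744/2660 = -2*1*(1/227) - 744*1/2660 = -2*1/227 - 186/665 = -2/227 - 186/665 = -43552/150955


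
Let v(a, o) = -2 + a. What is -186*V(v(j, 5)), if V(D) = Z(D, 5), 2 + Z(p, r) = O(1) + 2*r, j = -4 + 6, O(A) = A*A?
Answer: -1674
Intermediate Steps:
O(A) = A²
j = 2
Z(p, r) = -1 + 2*r (Z(p, r) = -2 + (1² + 2*r) = -2 + (1 + 2*r) = -1 + 2*r)
V(D) = 9 (V(D) = -1 + 2*5 = -1 + 10 = 9)
-186*V(v(j, 5)) = -186*9 = -1674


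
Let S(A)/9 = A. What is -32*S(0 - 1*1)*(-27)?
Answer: -7776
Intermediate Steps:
S(A) = 9*A
-32*S(0 - 1*1)*(-27) = -288*(0 - 1*1)*(-27) = -288*(0 - 1)*(-27) = -288*(-1)*(-27) = -32*(-9)*(-27) = 288*(-27) = -7776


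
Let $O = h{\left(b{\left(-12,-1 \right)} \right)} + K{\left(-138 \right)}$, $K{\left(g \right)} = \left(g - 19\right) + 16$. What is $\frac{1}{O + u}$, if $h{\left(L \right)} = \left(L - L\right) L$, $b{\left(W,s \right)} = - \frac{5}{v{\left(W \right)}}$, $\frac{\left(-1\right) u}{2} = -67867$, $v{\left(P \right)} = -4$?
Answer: $\frac{1}{135593} \approx 7.375 \cdot 10^{-6}$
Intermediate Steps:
$u = 135734$ ($u = \left(-2\right) \left(-67867\right) = 135734$)
$b{\left(W,s \right)} = \frac{5}{4}$ ($b{\left(W,s \right)} = - \frac{5}{-4} = \left(-5\right) \left(- \frac{1}{4}\right) = \frac{5}{4}$)
$K{\left(g \right)} = -3 + g$ ($K{\left(g \right)} = \left(-19 + g\right) + 16 = -3 + g$)
$h{\left(L \right)} = 0$ ($h{\left(L \right)} = 0 L = 0$)
$O = -141$ ($O = 0 - 141 = -141$)
$\frac{1}{O + u} = \frac{1}{-141 + 135734} = \frac{1}{135593}$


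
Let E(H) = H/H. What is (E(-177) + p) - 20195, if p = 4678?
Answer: -15516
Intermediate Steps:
E(H) = 1
(E(-177) + p) - 20195 = (1 + 4678) - 20195 = 4679 - 20195 = -15516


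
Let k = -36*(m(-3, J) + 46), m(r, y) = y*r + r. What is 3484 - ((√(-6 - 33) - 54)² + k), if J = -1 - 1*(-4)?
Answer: 1831 + 108*I*√39 ≈ 1831.0 + 674.46*I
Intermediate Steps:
J = 3 (J = -1 + 4 = 3)
m(r, y) = r + r*y (m(r, y) = r*y + r = r + r*y)
k = -1224 (k = -36*(-3*(1 + 3) + 46) = -36*(-3*4 + 46) = -36*(-12 + 46) = -36*34 = -1224)
3484 - ((√(-6 - 33) - 54)² + k) = 3484 - ((√(-6 - 33) - 54)² - 1224) = 3484 - ((√(-39) - 54)² - 1224) = 3484 - ((I*√39 - 54)² - 1224) = 3484 - ((-54 + I*√39)² - 1224) = 3484 - (-1224 + (-54 + I*√39)²) = 3484 + (1224 - (-54 + I*√39)²) = 4708 - (-54 + I*√39)²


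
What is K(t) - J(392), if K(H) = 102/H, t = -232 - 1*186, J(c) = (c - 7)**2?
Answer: -30979076/209 ≈ -1.4823e+5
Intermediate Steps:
J(c) = (-7 + c)**2
t = -418 (t = -232 - 186 = -418)
K(t) - J(392) = 102/(-418) - (-7 + 392)**2 = 102*(-1/418) - 1*385**2 = -51/209 - 1*148225 = -51/209 - 148225 = -30979076/209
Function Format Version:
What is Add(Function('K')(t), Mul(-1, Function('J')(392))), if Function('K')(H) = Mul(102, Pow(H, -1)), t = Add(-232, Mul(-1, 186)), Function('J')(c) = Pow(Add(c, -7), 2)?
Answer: Rational(-30979076, 209) ≈ -1.4823e+5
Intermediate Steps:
Function('J')(c) = Pow(Add(-7, c), 2)
t = -418 (t = Add(-232, -186) = -418)
Add(Function('K')(t), Mul(-1, Function('J')(392))) = Add(Mul(102, Pow(-418, -1)), Mul(-1, Pow(Add(-7, 392), 2))) = Add(Mul(102, Rational(-1, 418)), Mul(-1, Pow(385, 2))) = Add(Rational(-51, 209), Mul(-1, 148225)) = Add(Rational(-51, 209), -148225) = Rational(-30979076, 209)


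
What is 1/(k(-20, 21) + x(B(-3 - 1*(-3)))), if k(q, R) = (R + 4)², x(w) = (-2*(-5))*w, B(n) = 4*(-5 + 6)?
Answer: 1/665 ≈ 0.0015038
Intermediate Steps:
B(n) = 4 (B(n) = 4*1 = 4)
x(w) = 10*w
k(q, R) = (4 + R)²
1/(k(-20, 21) + x(B(-3 - 1*(-3)))) = 1/((4 + 21)² + 10*4) = 1/(25² + 40) = 1/(625 + 40) = 1/665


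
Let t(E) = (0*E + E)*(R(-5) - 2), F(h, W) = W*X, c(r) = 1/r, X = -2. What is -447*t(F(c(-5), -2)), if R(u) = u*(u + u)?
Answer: -85824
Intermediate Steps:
R(u) = 2*u² (R(u) = u*(2*u) = 2*u²)
F(h, W) = -2*W (F(h, W) = W*(-2) = -2*W)
t(E) = 48*E (t(E) = (0*E + E)*(2*(-5)² - 2) = (0 + E)*(2*25 - 2) = E*(50 - 2) = E*48 = 48*E)
-447*t(F(c(-5), -2)) = -21456*(-2*(-2)) = -21456*4 = -447*192 = -85824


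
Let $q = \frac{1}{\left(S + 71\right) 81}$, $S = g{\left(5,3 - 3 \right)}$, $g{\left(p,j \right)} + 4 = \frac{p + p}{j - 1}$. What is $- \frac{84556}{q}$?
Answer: $-390395052$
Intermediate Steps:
$g{\left(p,j \right)} = -4 + \frac{2 p}{-1 + j}$ ($g{\left(p,j \right)} = -4 + \frac{p + p}{j - 1} = -4 + \frac{2 p}{-1 + j}$)
$S = -14$ ($S = \frac{2 \left(2 + 5 - 2 \left(3 - 3\right)\right)}{-1 + \left(3 - 3\right)} = \frac{2 \left(2 + 5 - 0\right)}{-1 + 0} = \frac{2 \left(2 + 5 + 0\right)}{-1} = 2 \left(-1\right) 7 = -14$)
$q = \frac{1}{4617}$ ($q = \frac{1}{\left(-14 + 71\right) 81} = \frac{1}{57 \cdot 81} = \frac{1}{4617} \approx 0.00021659$)
$- \frac{84556}{q} = - 84556 \frac{1}{\frac{1}{4617}} = \left(-84556\right) 4617 = -390395052$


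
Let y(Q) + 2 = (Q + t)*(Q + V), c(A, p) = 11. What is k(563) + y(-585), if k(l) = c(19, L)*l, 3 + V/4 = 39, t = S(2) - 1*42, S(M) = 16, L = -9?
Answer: 275642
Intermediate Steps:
t = -26 (t = 16 - 1*42 = 16 - 42 = -26)
V = 144 (V = -12 + 4*39 = -12 + 156 = 144)
k(l) = 11*l
y(Q) = -2 + (-26 + Q)*(144 + Q) (y(Q) = -2 + (Q - 26)*(Q + 144) = -2 + (-26 + Q)*(144 + Q))
k(563) + y(-585) = 11*563 + (-3746 + (-585)² + 118*(-585)) = 6193 + (-3746 + 342225 - 69030) = 6193 + 269449 = 275642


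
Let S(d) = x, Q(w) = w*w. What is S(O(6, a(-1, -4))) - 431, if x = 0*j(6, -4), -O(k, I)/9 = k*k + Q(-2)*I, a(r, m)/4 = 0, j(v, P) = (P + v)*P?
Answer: -431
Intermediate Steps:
Q(w) = w²
j(v, P) = P*(P + v)
a(r, m) = 0 (a(r, m) = 4*0 = 0)
O(k, I) = -36*I - 9*k² (O(k, I) = -9*(k*k + (-2)²*I) = -9*(k² + 4*I) = -36*I - 9*k²)
x = 0 (x = 0*(-4*(-4 + 6)) = 0*(-4*2) = 0*(-8) = 0)
S(d) = 0
S(O(6, a(-1, -4))) - 431 = 0 - 431 = -431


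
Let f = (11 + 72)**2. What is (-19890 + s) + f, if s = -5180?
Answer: -18181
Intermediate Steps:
f = 6889 (f = 83**2 = 6889)
(-19890 + s) + f = (-19890 - 5180) + 6889 = -25070 + 6889 = -18181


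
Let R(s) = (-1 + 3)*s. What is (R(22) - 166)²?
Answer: 14884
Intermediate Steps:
R(s) = 2*s
(R(22) - 166)² = (2*22 - 166)² = (44 - 166)² = (-122)² = 14884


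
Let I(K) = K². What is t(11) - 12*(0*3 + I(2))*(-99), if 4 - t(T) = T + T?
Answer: 4734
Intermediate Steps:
t(T) = 4 - 2*T (t(T) = 4 - (T + T) = 4 - 2*T)
t(11) - 12*(0*3 + I(2))*(-99) = (4 - 2*11) - 12*(0*3 + 2²)*(-99) = (4 - 22) - 12*(0 + 4)*(-99) = -18 - 12*4*(-99) = -18 - 48*(-99) = -18 + 4752 = 4734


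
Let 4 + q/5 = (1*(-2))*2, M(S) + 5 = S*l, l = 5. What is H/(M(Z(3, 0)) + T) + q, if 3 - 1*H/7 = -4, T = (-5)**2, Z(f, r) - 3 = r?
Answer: -193/5 ≈ -38.600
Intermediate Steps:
Z(f, r) = 3 + r
T = 25
M(S) = -5 + 5*S (M(S) = -5 + S*5 = -5 + 5*S)
H = 49 (H = 21 - 7*(-4) = 21 + 28 = 49)
q = -40 (q = -20 + 5*((1*(-2))*2) = -20 + 5*(-2*2) = -20 + 5*(-4) = -20 - 20 = -40)
H/(M(Z(3, 0)) + T) + q = 49/((-5 + 5*(3 + 0)) + 25) - 40 = 49/((-5 + 5*3) + 25) - 40 = 49/((-5 + 15) + 25) - 40 = 49/(10 + 25) - 40 = 49/35 - 40 = (1/35)*49 - 40 = 7/5 - 40 = -193/5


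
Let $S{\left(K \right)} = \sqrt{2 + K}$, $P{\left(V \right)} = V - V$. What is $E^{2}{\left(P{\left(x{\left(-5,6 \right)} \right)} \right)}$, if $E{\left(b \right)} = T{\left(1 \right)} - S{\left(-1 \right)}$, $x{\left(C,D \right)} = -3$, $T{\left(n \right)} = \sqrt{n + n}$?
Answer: $\left(-1 + \sqrt{2}\right)^{2} \approx 0.17157$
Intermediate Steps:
$T{\left(n \right)} = \sqrt{2} \sqrt{n}$ ($T{\left(n \right)} = \sqrt{2 n} = \sqrt{2} \sqrt{n}$)
$P{\left(V \right)} = 0$
$E{\left(b \right)} = -1 + \sqrt{2}$ ($E{\left(b \right)} = \sqrt{2} \sqrt{1} - \sqrt{2 - 1} = \sqrt{2} \cdot 1 - \sqrt{1} = \sqrt{2} - 1 = -1 + \sqrt{2}$)
$E^{2}{\left(P{\left(x{\left(-5,6 \right)} \right)} \right)} = \left(-1 + \sqrt{2}\right)^{2}$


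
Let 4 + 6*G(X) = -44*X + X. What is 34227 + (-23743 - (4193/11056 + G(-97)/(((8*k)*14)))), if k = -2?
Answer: 3246353307/309568 ≈ 10487.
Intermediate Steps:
G(X) = -⅔ - 43*X/6 (G(X) = -⅔ + (-44*X + X)/6 = -⅔ + (-43*X)/6 = -⅔ - 43*X/6)
34227 + (-23743 - (4193/11056 + G(-97)/(((8*k)*14)))) = 34227 + (-23743 - (4193/11056 + (-⅔ - 43/6*(-97))/(((8*(-2))*14)))) = 34227 + (-23743 - (4193*(1/11056) + (-⅔ + 4171/6)/((-16*14)))) = 34227 + (-23743 - (4193/11056 + (1389/2)/(-224))) = 34227 + (-23743 - (4193/11056 + (1389/2)*(-1/224))) = 34227 + (-23743 - (4193/11056 - 1389/448)) = 34227 + (-23743 - 1*(-842395/309568)) = 34227 + (-23743 + 842395/309568) = 34227 - 7349230629/309568 = 3246353307/309568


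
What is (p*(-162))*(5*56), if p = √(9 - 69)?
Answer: -90720*I*√15 ≈ -3.5136e+5*I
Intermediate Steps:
p = 2*I*√15 (p = √(-60) = 2*I*√15 ≈ 7.746*I)
(p*(-162))*(5*56) = ((2*I*√15)*(-162))*(5*56) = -324*I*√15*280 = -90720*I*√15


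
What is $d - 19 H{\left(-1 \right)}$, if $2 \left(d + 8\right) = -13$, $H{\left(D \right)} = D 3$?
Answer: $\frac{85}{2} \approx 42.5$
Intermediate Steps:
$H{\left(D \right)} = 3 D$
$d = - \frac{29}{2}$ ($d = -8 + \frac{1}{2} \left(-13\right) = -8 - \frac{13}{2} = - \frac{29}{2} \approx -14.5$)
$d - 19 H{\left(-1 \right)} = - \frac{29}{2} - 19 \cdot 3 \left(-1\right) = - \frac{29}{2} - -57 = - \frac{29}{2} + 57 = \frac{85}{2}$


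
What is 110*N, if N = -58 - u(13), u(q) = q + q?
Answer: -9240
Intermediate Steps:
u(q) = 2*q
N = -84 (N = -58 - 2*13 = -58 - 1*26 = -58 - 26 = -84)
110*N = 110*(-84) = -9240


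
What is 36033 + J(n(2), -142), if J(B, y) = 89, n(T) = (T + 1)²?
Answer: 36122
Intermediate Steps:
n(T) = (1 + T)²
36033 + J(n(2), -142) = 36033 + 89 = 36122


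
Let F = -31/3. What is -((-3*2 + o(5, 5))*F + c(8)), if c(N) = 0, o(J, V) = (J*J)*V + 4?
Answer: 1271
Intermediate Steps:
F = -31/3 (F = -31*⅓ = -31/3 ≈ -10.333)
o(J, V) = 4 + V*J² (o(J, V) = J²*V + 4 = V*J² + 4 = 4 + V*J²)
-((-3*2 + o(5, 5))*F + c(8)) = -((-3*2 + (4 + 5*5²))*(-31/3) + 0) = -((-6 + (4 + 5*25))*(-31/3) + 0) = -((-6 + (4 + 125))*(-31/3) + 0) = -((-6 + 129)*(-31/3) + 0) = -(123*(-31/3) + 0) = -(-1271 + 0) = -1*(-1271) = 1271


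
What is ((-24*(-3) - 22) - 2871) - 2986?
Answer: -5807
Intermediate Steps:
((-24*(-3) - 22) - 2871) - 2986 = ((72 - 22) - 2871) - 2986 = (50 - 2871) - 2986 = -2821 - 2986 = -5807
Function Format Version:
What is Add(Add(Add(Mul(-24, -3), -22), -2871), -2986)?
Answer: -5807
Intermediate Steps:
Add(Add(Add(Mul(-24, -3), -22), -2871), -2986) = Add(Add(Add(72, -22), -2871), -2986) = Add(Add(50, -2871), -2986) = Add(-2821, -2986) = -5807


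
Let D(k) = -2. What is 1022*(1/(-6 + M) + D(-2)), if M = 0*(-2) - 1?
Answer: -2190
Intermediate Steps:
M = -1 (M = 0 - 1 = -1)
1022*(1/(-6 + M) + D(-2)) = 1022*(1/(-6 - 1) - 2) = 1022*(1/(-7) - 2) = 1022*(-⅐ - 2) = 1022*(-15/7) = -2190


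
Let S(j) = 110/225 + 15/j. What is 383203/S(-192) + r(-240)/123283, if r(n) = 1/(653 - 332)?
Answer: 43674668234292703/46815856269 ≈ 9.3290e+5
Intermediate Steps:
S(j) = 22/45 + 15/j (S(j) = 110*(1/225) + 15/j = 22/45 + 15/j)
r(n) = 1/321
383203/S(-192) + r(-240)/123283 = 383203/(22/45 + 15/(-192)) + (1/321)/123283 = 383203/(22/45 + 15*(-1/192)) + (1/321)*(1/123283) = 383203/(22/45 - 5/64) + 1/39573843 = 383203/(1183/2880) + 1/39573843 = 383203*(2880/1183) + 1/39573843 = 1103624640/1183 + 1/39573843 = 43674668234292703/46815856269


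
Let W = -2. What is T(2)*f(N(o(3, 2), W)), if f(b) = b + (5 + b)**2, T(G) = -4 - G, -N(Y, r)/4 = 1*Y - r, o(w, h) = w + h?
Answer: -3006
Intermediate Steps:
o(w, h) = h + w
N(Y, r) = -4*Y + 4*r (N(Y, r) = -4*(1*Y - r) = -4*(Y - r) = -4*Y + 4*r)
T(2)*f(N(o(3, 2), W)) = (-4 - 1*2)*((-4*(2 + 3) + 4*(-2)) + (5 + (-4*(2 + 3) + 4*(-2)))**2) = (-4 - 2)*((-4*5 - 8) + (5 + (-4*5 - 8))**2) = -6*((-20 - 8) + (5 + (-20 - 8))**2) = -6*(-28 + (5 - 28)**2) = -6*(-28 + (-23)**2) = -6*(-28 + 529) = -6*501 = -3006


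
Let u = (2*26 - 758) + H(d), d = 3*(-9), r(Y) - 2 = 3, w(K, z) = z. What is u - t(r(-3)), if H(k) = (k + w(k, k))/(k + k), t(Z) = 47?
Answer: -752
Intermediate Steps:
r(Y) = 5 (r(Y) = 2 + 3 = 5)
d = -27
H(k) = 1 (H(k) = (k + k)/(k + k) = (2*k)/((2*k)) = (2*k)*(1/(2*k)) = 1)
u = -705 (u = (2*26 - 758) + 1 = (52 - 758) + 1 = -706 + 1 = -705)
u - t(r(-3)) = -705 - 1*47 = -705 - 47 = -752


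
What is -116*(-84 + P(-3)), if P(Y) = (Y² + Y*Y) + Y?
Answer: 8004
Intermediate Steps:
P(Y) = Y + 2*Y² (P(Y) = (Y² + Y²) + Y = 2*Y² + Y = Y + 2*Y²)
-116*(-84 + P(-3)) = -116*(-84 - 3*(1 + 2*(-3))) = -116*(-84 - 3*(1 - 6)) = -116*(-84 - 3*(-5)) = -116*(-84 + 15) = -116*(-69) = 8004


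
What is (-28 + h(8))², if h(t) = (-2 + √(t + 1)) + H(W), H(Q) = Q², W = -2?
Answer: 529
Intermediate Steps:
h(t) = 2 + √(1 + t) (h(t) = (-2 + √(t + 1)) + (-2)² = (-2 + √(1 + t)) + 4 = 2 + √(1 + t))
(-28 + h(8))² = (-28 + (2 + √(1 + 8)))² = (-28 + (2 + √9))² = (-28 + (2 + 3))² = (-28 + 5)² = (-23)² = 529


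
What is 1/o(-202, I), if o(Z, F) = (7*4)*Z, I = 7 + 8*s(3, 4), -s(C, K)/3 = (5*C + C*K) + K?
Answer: -1/5656 ≈ -0.00017680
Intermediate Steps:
s(C, K) = -15*C - 3*K - 3*C*K (s(C, K) = -3*((5*C + C*K) + K) = -3*(K + 5*C + C*K) = -15*C - 3*K - 3*C*K)
I = -737 (I = 7 + 8*(-15*3 - 3*4 - 3*3*4) = 7 + 8*(-45 - 12 - 36) = 7 + 8*(-93) = 7 - 744 = -737)
o(Z, F) = 28*Z
1/o(-202, I) = 1/(28*(-202)) = 1/(-5656) = -1/5656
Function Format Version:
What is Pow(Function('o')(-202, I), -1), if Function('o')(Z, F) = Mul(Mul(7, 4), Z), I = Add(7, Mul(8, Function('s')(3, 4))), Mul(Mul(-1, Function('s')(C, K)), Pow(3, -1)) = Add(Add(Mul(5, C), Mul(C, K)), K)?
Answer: Rational(-1, 5656) ≈ -0.00017680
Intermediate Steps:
Function('s')(C, K) = Add(Mul(-15, C), Mul(-3, K), Mul(-3, C, K)) (Function('s')(C, K) = Mul(-3, Add(Add(Mul(5, C), Mul(C, K)), K)) = Mul(-3, Add(K, Mul(5, C), Mul(C, K))) = Add(Mul(-15, C), Mul(-3, K), Mul(-3, C, K)))
I = -737 (I = Add(7, Mul(8, Add(Mul(-15, 3), Mul(-3, 4), Mul(-3, 3, 4)))) = Add(7, Mul(8, Add(-45, -12, -36))) = Add(7, Mul(8, -93)) = Add(7, -744) = -737)
Function('o')(Z, F) = Mul(28, Z)
Pow(Function('o')(-202, I), -1) = Pow(Mul(28, -202), -1) = Pow(-5656, -1) = Rational(-1, 5656)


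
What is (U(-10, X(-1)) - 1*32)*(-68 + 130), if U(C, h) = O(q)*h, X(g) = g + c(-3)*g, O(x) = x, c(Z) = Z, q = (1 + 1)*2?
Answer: -1488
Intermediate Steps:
q = 4 (q = 2*2 = 4)
X(g) = -2*g (X(g) = g - 3*g = -2*g)
U(C, h) = 4*h
(U(-10, X(-1)) - 1*32)*(-68 + 130) = (4*(-2*(-1)) - 1*32)*(-68 + 130) = (4*2 - 32)*62 = (8 - 32)*62 = -24*62 = -1488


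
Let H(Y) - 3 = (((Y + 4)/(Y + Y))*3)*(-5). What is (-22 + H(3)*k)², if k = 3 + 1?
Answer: 6400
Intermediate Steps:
k = 4
H(Y) = 3 - 15*(4 + Y)/(2*Y) (H(Y) = 3 + (((Y + 4)/(Y + Y))*3)*(-5) = 3 + (((4 + Y)/((2*Y)))*3)*(-5) = 3 + (((4 + Y)*(1/(2*Y)))*3)*(-5) = 3 + (((4 + Y)/(2*Y))*3)*(-5) = 3 + (3*(4 + Y)/(2*Y))*(-5) = 3 - 15*(4 + Y)/(2*Y))
(-22 + H(3)*k)² = (-22 + (-9/2 - 30/3)*4)² = (-22 + (-9/2 - 30*⅓)*4)² = (-22 + (-9/2 - 10)*4)² = (-22 - 29/2*4)² = (-22 - 58)² = (-80)² = 6400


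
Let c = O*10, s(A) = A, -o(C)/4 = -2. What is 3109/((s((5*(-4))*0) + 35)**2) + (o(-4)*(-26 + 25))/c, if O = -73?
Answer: 227937/89425 ≈ 2.5489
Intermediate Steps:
o(C) = 8 (o(C) = -4*(-2) = 8)
c = -730 (c = -73*10 = -730)
3109/((s((5*(-4))*0) + 35)**2) + (o(-4)*(-26 + 25))/c = 3109/(((5*(-4))*0 + 35)**2) + (8*(-26 + 25))/(-730) = 3109/((-20*0 + 35)**2) + (8*(-1))*(-1/730) = 3109/((0 + 35)**2) - 8*(-1/730) = 3109/(35**2) + 4/365 = 3109/1225 + 4/365 = 227937/89425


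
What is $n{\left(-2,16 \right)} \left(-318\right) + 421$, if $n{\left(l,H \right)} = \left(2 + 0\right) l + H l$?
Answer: $11869$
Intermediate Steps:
$n{\left(l,H \right)} = 2 l + H l$
$n{\left(-2,16 \right)} \left(-318\right) + 421 = - 2 \left(2 + 16\right) \left(-318\right) + 421 = \left(-2\right) 18 \left(-318\right) + 421 = \left(-36\right) \left(-318\right) + 421 = 11448 + 421 = 11869$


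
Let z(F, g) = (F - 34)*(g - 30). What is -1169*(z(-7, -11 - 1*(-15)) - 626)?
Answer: -514360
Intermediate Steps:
z(F, g) = (-34 + F)*(-30 + g)
-1169*(z(-7, -11 - 1*(-15)) - 626) = -1169*((1020 - 34*(-11 - 1*(-15)) - 30*(-7) - 7*(-11 - 1*(-15))) - 626) = -1169*((1020 - 34*(-11 + 15) + 210 - 7*(-11 + 15)) - 626) = -1169*((1020 - 34*4 + 210 - 7*4) - 626) = -1169*((1020 - 136 + 210 - 28) - 626) = -1169*(1066 - 626) = -1169*440 = -514360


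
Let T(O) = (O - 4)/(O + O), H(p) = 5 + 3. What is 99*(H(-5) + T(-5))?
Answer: 8811/10 ≈ 881.10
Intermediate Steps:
H(p) = 8
T(O) = (-4 + O)/(2*O) (T(O) = (-4 + O)/((2*O)) = (-4 + O)*(1/(2*O)) = (-4 + O)/(2*O))
99*(H(-5) + T(-5)) = 99*(8 + (½)*(-4 - 5)/(-5)) = 99*(8 + (½)*(-⅕)*(-9)) = 99*(8 + 9/10) = 99*(89/10) = 8811/10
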